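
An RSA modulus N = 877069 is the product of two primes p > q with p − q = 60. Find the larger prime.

Since p = q + 60, we have 877069 = q(q + 60), so q² + 60q − 877069 = 0.
Discriminant: 60² + 4·877069 = 3600 + 3508276 = 3511876; √3511876 = 1874.
q = (−60 + 1874)/2 = 907, and p = q + 60 = 967.
Check: 907 · 967 = 877069.

967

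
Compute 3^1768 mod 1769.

400

3^1 ≡ 3 (mod 1769)
3^2 ≡ 3^2 = 9 ≡ 9 (mod 1769)
3^4 ≡ 9^2 = 81 ≡ 81 (mod 1769)
3^8 ≡ 81^2 = 6561 ≡ 1254 (mod 1769)
3^16 ≡ 1254^2 = 1572516 ≡ 1644 (mod 1769)
3^32 ≡ 1644^2 = 2702736 ≡ 1473 (mod 1769)
3^64 ≡ 1473^2 = 2169729 ≡ 935 (mod 1769)
3^128 ≡ 935^2 = 874225 ≡ 339 (mod 1769)
3^256 ≡ 339^2 = 114921 ≡ 1705 (mod 1769)
3^512 ≡ 1705^2 = 2907025 ≡ 558 (mod 1769)
3^1024 ≡ 558^2 = 311364 ≡ 20 (mod 1769)
1768 = 1024 + 512 + 128 + 64 + 32 + 8 in binary powers of 2.
So 3^1768 ≡ 20 · 558 · 339 · 935 · 1473 · 1254 ≡ 400 (mod 1769).
Since 400 ≠ 1, base 3 is a Fermat witness: 1769 is composite.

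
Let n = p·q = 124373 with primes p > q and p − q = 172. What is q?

277

Since p = q + 172, we have 124373 = q(q + 172), so q² + 172q − 124373 = 0.
Discriminant: 172² + 4·124373 = 29584 + 497492 = 527076; √527076 = 726.
q = (−172 + 726)/2 = 277, and p = q + 172 = 449.
Check: 277 · 449 = 124373.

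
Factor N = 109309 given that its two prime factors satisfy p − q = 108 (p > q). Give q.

Since p = q + 108, we have 109309 = q(q + 108), so q² + 108q − 109309 = 0.
Discriminant: 108² + 4·109309 = 11664 + 437236 = 448900; √448900 = 670.
q = (−108 + 670)/2 = 281, and p = q + 108 = 389.
Check: 281 · 389 = 109309.

281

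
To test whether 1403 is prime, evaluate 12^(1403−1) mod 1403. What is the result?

12^1 ≡ 12 (mod 1403)
12^2 ≡ 12^2 = 144 ≡ 144 (mod 1403)
12^4 ≡ 144^2 = 20736 ≡ 1094 (mod 1403)
12^8 ≡ 1094^2 = 1196836 ≡ 77 (mod 1403)
12^16 ≡ 77^2 = 5929 ≡ 317 (mod 1403)
12^32 ≡ 317^2 = 100489 ≡ 876 (mod 1403)
12^64 ≡ 876^2 = 767376 ≡ 1338 (mod 1403)
12^128 ≡ 1338^2 = 1790244 ≡ 16 (mod 1403)
12^256 ≡ 16^2 = 256 ≡ 256 (mod 1403)
12^512 ≡ 256^2 = 65536 ≡ 998 (mod 1403)
12^1024 ≡ 998^2 = 996004 ≡ 1277 (mod 1403)
1402 = 1024 + 256 + 64 + 32 + 16 + 8 + 2 in binary powers of 2.
So 12^1402 ≡ 1277 · 256 · 1338 · 876 · 317 · 77 · 144 ≡ 225 (mod 1403).
Since 225 ≠ 1, base 12 is a Fermat witness: 1403 is composite.

225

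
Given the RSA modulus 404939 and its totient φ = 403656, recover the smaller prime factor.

φ(n) = (p−1)(q−1) = n − (p+q) + 1, so p + q = 404939 − 403656 + 1 = 1284.
p and q are the roots of t² − 1284t + 404939 = 0.
Discriminant: 1284² − 4·404939 = 1648656 − 1619756 = 28900; √28900 = 170.
q = (1284 − 170)/2 = 557, p = (1284 + 170)/2 = 727.
Check: 557 · 727 = 404939.

557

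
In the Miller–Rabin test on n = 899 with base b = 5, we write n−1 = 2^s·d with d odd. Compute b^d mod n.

899 − 1 = 898 = 2^1 · 449, so d = 449.
5^1 ≡ 5 (mod 899)
5^2 ≡ 5^2 = 25 ≡ 25 (mod 899)
5^4 ≡ 25^2 = 625 ≡ 625 (mod 899)
5^8 ≡ 625^2 = 390625 ≡ 459 (mod 899)
5^16 ≡ 459^2 = 210681 ≡ 315 (mod 899)
5^32 ≡ 315^2 = 99225 ≡ 335 (mod 899)
5^64 ≡ 335^2 = 112225 ≡ 749 (mod 899)
5^128 ≡ 749^2 = 561001 ≡ 25 (mod 899)
5^256 ≡ 25^2 = 625 ≡ 625 (mod 899)
449 = 256 + 128 + 64 + 1 in binary powers of 2.
So 5^449 ≡ 625 · 25 · 749 · 5 ≡ 614 (mod 899).
Squaring chain: 614; never reaches −1, so base 5 is a Miller–Rabin witness that 899 is composite.

614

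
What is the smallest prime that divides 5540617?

5540617 is odd.
Digit sum 28, not divisible by 3.
Ends in 7: not divisible by 5.
7: 5540617 = 7·791516 + 5
11: 5540617 = 11·503692 + 5
13: 5540617 = 13·426201 + 4
17: 5540617 = 17·325918 + 11
19: 5540617 = 19·291611 + 8
23: 5540617 = 23·240896 + 9
29: 5540617 = 29·191055 + 22
31: 5540617 = 31·178729 + 18
37: 5540617 = 37·149746 + 15
41: 5540617 = 41·135137

41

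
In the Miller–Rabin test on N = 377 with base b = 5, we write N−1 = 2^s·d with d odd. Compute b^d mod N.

377 − 1 = 376 = 2^3 · 47, so d = 47.
5^1 ≡ 5 (mod 377)
5^2 ≡ 5^2 = 25 ≡ 25 (mod 377)
5^4 ≡ 25^2 = 625 ≡ 248 (mod 377)
5^8 ≡ 248^2 = 61504 ≡ 53 (mod 377)
5^16 ≡ 53^2 = 2809 ≡ 170 (mod 377)
5^32 ≡ 170^2 = 28900 ≡ 248 (mod 377)
47 = 32 + 8 + 4 + 2 + 1 in binary powers of 2.
So 5^47 ≡ 248 · 53 · 248 · 25 · 5 ≡ 138 (mod 377).
Squaring chain: 138 → 194 → 313; never reaches −1, so base 5 is a Miller–Rabin witness that 377 is composite.

138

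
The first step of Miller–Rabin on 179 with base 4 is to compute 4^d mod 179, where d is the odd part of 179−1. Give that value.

179 − 1 = 178 = 2^1 · 89, so d = 89.
4^1 ≡ 4 (mod 179)
4^2 ≡ 4^2 = 16 ≡ 16 (mod 179)
4^4 ≡ 16^2 = 256 ≡ 77 (mod 179)
4^8 ≡ 77^2 = 5929 ≡ 22 (mod 179)
4^16 ≡ 22^2 = 484 ≡ 126 (mod 179)
4^32 ≡ 126^2 = 15876 ≡ 124 (mod 179)
4^64 ≡ 124^2 = 15376 ≡ 161 (mod 179)
89 = 64 + 16 + 8 + 1 in binary powers of 2.
So 4^89 ≡ 161 · 126 · 22 · 4 ≡ 1 (mod 179).
Since 4^d ≡ 1 (mod 179), base 4 does not prove 179 composite.

1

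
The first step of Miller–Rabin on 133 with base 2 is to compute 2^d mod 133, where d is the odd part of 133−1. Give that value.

133 − 1 = 132 = 2^2 · 33, so d = 33.
2^1 ≡ 2 (mod 133)
2^2 ≡ 2^2 = 4 ≡ 4 (mod 133)
2^4 ≡ 4^2 = 16 ≡ 16 (mod 133)
2^8 ≡ 16^2 = 256 ≡ 123 (mod 133)
2^16 ≡ 123^2 = 15129 ≡ 100 (mod 133)
2^32 ≡ 100^2 = 10000 ≡ 25 (mod 133)
33 = 32 + 1 in binary powers of 2.
So 2^33 ≡ 25 · 2 ≡ 50 (mod 133).
Squaring chain: 50 → 106; never reaches −1, so base 2 is a Miller–Rabin witness that 133 is composite.

50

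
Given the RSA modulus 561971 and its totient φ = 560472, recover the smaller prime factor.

727

φ(n) = (p−1)(q−1) = n − (p+q) + 1, so p + q = 561971 − 560472 + 1 = 1500.
p and q are the roots of t² − 1500t + 561971 = 0.
Discriminant: 1500² − 4·561971 = 2250000 − 2247884 = 2116; √2116 = 46.
q = (1500 − 46)/2 = 727, p = (1500 + 46)/2 = 773.
Check: 727 · 773 = 561971.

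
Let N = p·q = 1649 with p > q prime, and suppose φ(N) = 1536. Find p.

φ(n) = (p−1)(q−1) = n − (p+q) + 1, so p + q = 1649 − 1536 + 1 = 114.
p and q are the roots of t² − 114t + 1649 = 0.
Discriminant: 114² − 4·1649 = 12996 − 6596 = 6400; √6400 = 80.
q = (114 − 80)/2 = 17, p = (114 + 80)/2 = 97.
Check: 17 · 97 = 1649.

97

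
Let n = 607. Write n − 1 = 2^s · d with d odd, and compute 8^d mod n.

1

607 − 1 = 606 = 2^1 · 303, so d = 303.
8^1 ≡ 8 (mod 607)
8^2 ≡ 8^2 = 64 ≡ 64 (mod 607)
8^4 ≡ 64^2 = 4096 ≡ 454 (mod 607)
8^8 ≡ 454^2 = 206116 ≡ 343 (mod 607)
8^16 ≡ 343^2 = 117649 ≡ 498 (mod 607)
8^32 ≡ 498^2 = 248004 ≡ 348 (mod 607)
8^64 ≡ 348^2 = 121104 ≡ 311 (mod 607)
8^128 ≡ 311^2 = 96721 ≡ 208 (mod 607)
8^256 ≡ 208^2 = 43264 ≡ 167 (mod 607)
303 = 256 + 32 + 8 + 4 + 2 + 1 in binary powers of 2.
So 8^303 ≡ 167 · 348 · 343 · 454 · 64 · 8 ≡ 1 (mod 607).
Since 8^d ≡ 1 (mod 607), base 8 does not prove 607 composite.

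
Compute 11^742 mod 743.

1

11^1 ≡ 11 (mod 743)
11^2 ≡ 11^2 = 121 ≡ 121 (mod 743)
11^4 ≡ 121^2 = 14641 ≡ 524 (mod 743)
11^8 ≡ 524^2 = 274576 ≡ 409 (mod 743)
11^16 ≡ 409^2 = 167281 ≡ 106 (mod 743)
11^32 ≡ 106^2 = 11236 ≡ 91 (mod 743)
11^64 ≡ 91^2 = 8281 ≡ 108 (mod 743)
11^128 ≡ 108^2 = 11664 ≡ 519 (mod 743)
11^256 ≡ 519^2 = 269361 ≡ 395 (mod 743)
11^512 ≡ 395^2 = 156025 ≡ 738 (mod 743)
742 = 512 + 128 + 64 + 32 + 4 + 2 in binary powers of 2.
So 11^742 ≡ 738 · 519 · 108 · 91 · 524 · 121 ≡ 1 (mod 743).
Since the result is 1, base 11 gives no evidence that 743 is composite.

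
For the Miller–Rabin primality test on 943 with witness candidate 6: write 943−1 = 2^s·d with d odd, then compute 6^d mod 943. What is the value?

943 − 1 = 942 = 2^1 · 471, so d = 471.
6^1 ≡ 6 (mod 943)
6^2 ≡ 6^2 = 36 ≡ 36 (mod 943)
6^4 ≡ 36^2 = 1296 ≡ 353 (mod 943)
6^8 ≡ 353^2 = 124609 ≡ 133 (mod 943)
6^16 ≡ 133^2 = 17689 ≡ 715 (mod 943)
6^32 ≡ 715^2 = 511225 ≡ 119 (mod 943)
6^64 ≡ 119^2 = 14161 ≡ 16 (mod 943)
6^128 ≡ 16^2 = 256 ≡ 256 (mod 943)
6^256 ≡ 256^2 = 65536 ≡ 469 (mod 943)
471 = 256 + 128 + 64 + 16 + 4 + 2 + 1 in binary powers of 2.
So 6^471 ≡ 469 · 256 · 16 · 715 · 353 · 36 · 6 ≡ 177 (mod 943).
Squaring chain: 177; never reaches −1, so base 6 is a Miller–Rabin witness that 943 is composite.

177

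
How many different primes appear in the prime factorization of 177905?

177905 = 5 · 35581
35581 = 7 · 5083
5083 = 13 · 391
391 = 17 · 23
177905 = 5 · 7 · 13 · 17 · 23, which has 5 distinct prime factors.

5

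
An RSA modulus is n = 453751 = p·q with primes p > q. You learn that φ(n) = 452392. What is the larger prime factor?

φ(n) = (p−1)(q−1) = n − (p+q) + 1, so p + q = 453751 − 452392 + 1 = 1360.
p and q are the roots of t² − 1360t + 453751 = 0.
Discriminant: 1360² − 4·453751 = 1849600 − 1815004 = 34596; √34596 = 186.
q = (1360 − 186)/2 = 587, p = (1360 + 186)/2 = 773.
Check: 587 · 773 = 453751.

773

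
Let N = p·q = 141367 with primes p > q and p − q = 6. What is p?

379

Since p = q + 6, we have 141367 = q(q + 6), so q² + 6q − 141367 = 0.
Discriminant: 6² + 4·141367 = 36 + 565468 = 565504; √565504 = 752.
q = (−6 + 752)/2 = 373, and p = q + 6 = 379.
Check: 373 · 379 = 141367.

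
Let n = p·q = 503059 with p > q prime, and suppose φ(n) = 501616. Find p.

857

φ(n) = (p−1)(q−1) = n − (p+q) + 1, so p + q = 503059 − 501616 + 1 = 1444.
p and q are the roots of t² − 1444t + 503059 = 0.
Discriminant: 1444² − 4·503059 = 2085136 − 2012236 = 72900; √72900 = 270.
q = (1444 − 270)/2 = 587, p = (1444 + 270)/2 = 857.
Check: 587 · 857 = 503059.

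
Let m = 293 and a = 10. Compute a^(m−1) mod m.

10^1 ≡ 10 (mod 293)
10^2 ≡ 10^2 = 100 ≡ 100 (mod 293)
10^4 ≡ 100^2 = 10000 ≡ 38 (mod 293)
10^8 ≡ 38^2 = 1444 ≡ 272 (mod 293)
10^16 ≡ 272^2 = 73984 ≡ 148 (mod 293)
10^32 ≡ 148^2 = 21904 ≡ 222 (mod 293)
10^64 ≡ 222^2 = 49284 ≡ 60 (mod 293)
10^128 ≡ 60^2 = 3600 ≡ 84 (mod 293)
10^256 ≡ 84^2 = 7056 ≡ 24 (mod 293)
292 = 256 + 32 + 4 in binary powers of 2.
So 10^292 ≡ 24 · 222 · 38 ≡ 1 (mod 293).
Since the result is 1, base 10 gives no evidence that 293 is composite.

1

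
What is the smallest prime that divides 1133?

1133 is odd.
Digit sum 8, not divisible by 3.
Ends in 3: not divisible by 5.
7: 1133 = 7·161 + 6
11: 1133 = 11·103

11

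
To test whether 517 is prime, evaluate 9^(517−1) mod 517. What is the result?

383

9^1 ≡ 9 (mod 517)
9^2 ≡ 9^2 = 81 ≡ 81 (mod 517)
9^4 ≡ 81^2 = 6561 ≡ 357 (mod 517)
9^8 ≡ 357^2 = 127449 ≡ 267 (mod 517)
9^16 ≡ 267^2 = 71289 ≡ 460 (mod 517)
9^32 ≡ 460^2 = 211600 ≡ 147 (mod 517)
9^64 ≡ 147^2 = 21609 ≡ 412 (mod 517)
9^128 ≡ 412^2 = 169744 ≡ 168 (mod 517)
9^256 ≡ 168^2 = 28224 ≡ 306 (mod 517)
9^512 ≡ 306^2 = 93636 ≡ 59 (mod 517)
516 = 512 + 4 in binary powers of 2.
So 9^516 ≡ 59 · 357 ≡ 383 (mod 517).
Since 383 ≠ 1, base 9 is a Fermat witness: 517 is composite.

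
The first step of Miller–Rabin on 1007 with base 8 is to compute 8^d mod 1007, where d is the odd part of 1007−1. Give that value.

1007 − 1 = 1006 = 2^1 · 503, so d = 503.
8^1 ≡ 8 (mod 1007)
8^2 ≡ 8^2 = 64 ≡ 64 (mod 1007)
8^4 ≡ 64^2 = 4096 ≡ 68 (mod 1007)
8^8 ≡ 68^2 = 4624 ≡ 596 (mod 1007)
8^16 ≡ 596^2 = 355216 ≡ 752 (mod 1007)
8^32 ≡ 752^2 = 565504 ≡ 577 (mod 1007)
8^64 ≡ 577^2 = 332929 ≡ 619 (mod 1007)
8^128 ≡ 619^2 = 383161 ≡ 501 (mod 1007)
8^256 ≡ 501^2 = 251001 ≡ 258 (mod 1007)
503 = 256 + 128 + 64 + 32 + 16 + 4 + 2 + 1 in binary powers of 2.
So 8^503 ≡ 258 · 501 · 619 · 577 · 752 · 68 · 64 · 8 ≡ 373 (mod 1007).
Squaring chain: 373; never reaches −1, so base 8 is a Miller–Rabin witness that 1007 is composite.

373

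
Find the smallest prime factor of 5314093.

5314093 is odd.
Digit sum 25, not divisible by 3.
Ends in 3: not divisible by 5.
7: 5314093 = 7·759156 + 1
11: 5314093 = 11·483099 + 4
13: 5314093 = 13·408776 + 5
17: 5314093 = 17·312593 + 12
19: 5314093 = 19·279689 + 2
23: 5314093 = 23·231047 + 12
29: 5314093 = 29·183244 + 17
31: 5314093 = 31·171422 + 11
37: 5314093 = 37·143624 + 5
41: 5314093 = 41·129612 + 1
43: 5314093 = 43·123583 + 24
47: 5314093 = 47·113065 + 38
53: 5314093 = 53·100265 + 48
59: 5314093 = 59·90069 + 22
61: 5314093 = 61·87116 + 17
67: 5314093 = 67·79314 + 55
71: 5314093 = 71·74846 + 27
73: 5314093 = 73·72795 + 58
79: 5314093 = 79·67267

79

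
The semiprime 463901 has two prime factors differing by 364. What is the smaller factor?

523

Since p = q + 364, we have 463901 = q(q + 364), so q² + 364q − 463901 = 0.
Discriminant: 364² + 4·463901 = 132496 + 1855604 = 1988100; √1988100 = 1410.
q = (−364 + 1410)/2 = 523, and p = q + 364 = 887.
Check: 523 · 887 = 463901.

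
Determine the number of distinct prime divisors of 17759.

3

17759 = 7 · 2537
2537 = 43 · 59
17759 = 7 · 43 · 59, which has 3 distinct prime factors.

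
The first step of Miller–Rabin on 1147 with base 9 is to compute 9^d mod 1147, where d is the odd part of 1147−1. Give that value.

47

1147 − 1 = 1146 = 2^1 · 573, so d = 573.
9^1 ≡ 9 (mod 1147)
9^2 ≡ 9^2 = 81 ≡ 81 (mod 1147)
9^4 ≡ 81^2 = 6561 ≡ 826 (mod 1147)
9^8 ≡ 826^2 = 682276 ≡ 958 (mod 1147)
9^16 ≡ 958^2 = 917764 ≡ 164 (mod 1147)
9^32 ≡ 164^2 = 26896 ≡ 515 (mod 1147)
9^64 ≡ 515^2 = 265225 ≡ 268 (mod 1147)
9^128 ≡ 268^2 = 71824 ≡ 710 (mod 1147)
9^256 ≡ 710^2 = 504100 ≡ 567 (mod 1147)
9^512 ≡ 567^2 = 321489 ≡ 329 (mod 1147)
573 = 512 + 32 + 16 + 8 + 4 + 1 in binary powers of 2.
So 9^573 ≡ 329 · 515 · 164 · 958 · 826 · 9 ≡ 47 (mod 1147).
Squaring chain: 47; never reaches −1, so base 9 is a Miller–Rabin witness that 1147 is composite.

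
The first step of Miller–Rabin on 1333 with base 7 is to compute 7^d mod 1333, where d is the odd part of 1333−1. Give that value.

343

1333 − 1 = 1332 = 2^2 · 333, so d = 333.
7^1 ≡ 7 (mod 1333)
7^2 ≡ 7^2 = 49 ≡ 49 (mod 1333)
7^4 ≡ 49^2 = 2401 ≡ 1068 (mod 1333)
7^8 ≡ 1068^2 = 1140624 ≡ 909 (mod 1333)
7^16 ≡ 909^2 = 826281 ≡ 1154 (mod 1333)
7^32 ≡ 1154^2 = 1331716 ≡ 49 (mod 1333)
7^64 ≡ 49^2 = 2401 ≡ 1068 (mod 1333)
7^128 ≡ 1068^2 = 1140624 ≡ 909 (mod 1333)
7^256 ≡ 909^2 = 826281 ≡ 1154 (mod 1333)
333 = 256 + 64 + 8 + 4 + 1 in binary powers of 2.
So 7^333 ≡ 1154 · 1068 · 909 · 1068 · 7 ≡ 343 (mod 1333).
Squaring chain: 343 → 345; never reaches −1, so base 7 is a Miller–Rabin witness that 1333 is composite.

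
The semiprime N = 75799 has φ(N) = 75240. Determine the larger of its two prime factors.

331

φ(n) = (p−1)(q−1) = n − (p+q) + 1, so p + q = 75799 − 75240 + 1 = 560.
p and q are the roots of t² − 560t + 75799 = 0.
Discriminant: 560² − 4·75799 = 313600 − 303196 = 10404; √10404 = 102.
q = (560 − 102)/2 = 229, p = (560 + 102)/2 = 331.
Check: 229 · 331 = 75799.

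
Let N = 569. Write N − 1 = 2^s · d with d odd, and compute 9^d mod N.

483

569 − 1 = 568 = 2^3 · 71, so d = 71.
9^1 ≡ 9 (mod 569)
9^2 ≡ 9^2 = 81 ≡ 81 (mod 569)
9^4 ≡ 81^2 = 6561 ≡ 302 (mod 569)
9^8 ≡ 302^2 = 91204 ≡ 164 (mod 569)
9^16 ≡ 164^2 = 26896 ≡ 153 (mod 569)
9^32 ≡ 153^2 = 23409 ≡ 80 (mod 569)
9^64 ≡ 80^2 = 6400 ≡ 141 (mod 569)
71 = 64 + 4 + 2 + 1 in binary powers of 2.
So 9^71 ≡ 141 · 302 · 81 · 9 ≡ 483 (mod 569).
Squaring chain: 483 → 568 → 1; reaches −1, so base 9 does not prove 569 composite.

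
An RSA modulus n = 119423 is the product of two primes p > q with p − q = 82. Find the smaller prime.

307

Since p = q + 82, we have 119423 = q(q + 82), so q² + 82q − 119423 = 0.
Discriminant: 82² + 4·119423 = 6724 + 477692 = 484416; √484416 = 696.
q = (−82 + 696)/2 = 307, and p = q + 82 = 389.
Check: 307 · 389 = 119423.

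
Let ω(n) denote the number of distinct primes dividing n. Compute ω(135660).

6

135660 = 2^2 · 33915
33915 = 3 · 11305
11305 = 5 · 2261
2261 = 7 · 323
323 = 17 · 19
135660 = 2^2 · 3 · 5 · 7 · 17 · 19, which has 6 distinct prime factors.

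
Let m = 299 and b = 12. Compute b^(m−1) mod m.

12^1 ≡ 12 (mod 299)
12^2 ≡ 12^2 = 144 ≡ 144 (mod 299)
12^4 ≡ 144^2 = 20736 ≡ 105 (mod 299)
12^8 ≡ 105^2 = 11025 ≡ 261 (mod 299)
12^16 ≡ 261^2 = 68121 ≡ 248 (mod 299)
12^32 ≡ 248^2 = 61504 ≡ 209 (mod 299)
12^64 ≡ 209^2 = 43681 ≡ 27 (mod 299)
12^128 ≡ 27^2 = 729 ≡ 131 (mod 299)
12^256 ≡ 131^2 = 17161 ≡ 118 (mod 299)
298 = 256 + 32 + 8 + 2 in binary powers of 2.
So 12^298 ≡ 118 · 209 · 261 · 144 ≡ 196 (mod 299).
Since 196 ≠ 1, base 12 is a Fermat witness: 299 is composite.

196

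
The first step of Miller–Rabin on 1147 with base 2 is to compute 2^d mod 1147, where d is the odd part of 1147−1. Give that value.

1124

1147 − 1 = 1146 = 2^1 · 573, so d = 573.
2^1 ≡ 2 (mod 1147)
2^2 ≡ 2^2 = 4 ≡ 4 (mod 1147)
2^4 ≡ 4^2 = 16 ≡ 16 (mod 1147)
2^8 ≡ 16^2 = 256 ≡ 256 (mod 1147)
2^16 ≡ 256^2 = 65536 ≡ 157 (mod 1147)
2^32 ≡ 157^2 = 24649 ≡ 562 (mod 1147)
2^64 ≡ 562^2 = 315844 ≡ 419 (mod 1147)
2^128 ≡ 419^2 = 175561 ≡ 70 (mod 1147)
2^256 ≡ 70^2 = 4900 ≡ 312 (mod 1147)
2^512 ≡ 312^2 = 97344 ≡ 996 (mod 1147)
573 = 512 + 32 + 16 + 8 + 4 + 1 in binary powers of 2.
So 2^573 ≡ 996 · 562 · 157 · 256 · 16 · 2 ≡ 1124 (mod 1147).
Squaring chain: 1124; never reaches −1, so base 2 is a Miller–Rabin witness that 1147 is composite.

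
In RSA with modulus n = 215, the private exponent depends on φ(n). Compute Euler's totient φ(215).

168

Factor: 215 = 5 · 43.
φ(215) = (5−1) · (43−1) = 4 · 42 = 168.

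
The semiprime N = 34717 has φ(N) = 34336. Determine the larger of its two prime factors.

φ(n) = (p−1)(q−1) = n − (p+q) + 1, so p + q = 34717 − 34336 + 1 = 382.
p and q are the roots of t² − 382t + 34717 = 0.
Discriminant: 382² − 4·34717 = 145924 − 138868 = 7056; √7056 = 84.
q = (382 − 84)/2 = 149, p = (382 + 84)/2 = 233.
Check: 149 · 233 = 34717.

233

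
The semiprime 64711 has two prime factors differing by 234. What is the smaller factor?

Since p = q + 234, we have 64711 = q(q + 234), so q² + 234q − 64711 = 0.
Discriminant: 234² + 4·64711 = 54756 + 258844 = 313600; √313600 = 560.
q = (−234 + 560)/2 = 163, and p = q + 234 = 397.
Check: 163 · 397 = 64711.

163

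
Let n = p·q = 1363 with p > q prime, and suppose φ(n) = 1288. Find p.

47

φ(n) = (p−1)(q−1) = n − (p+q) + 1, so p + q = 1363 − 1288 + 1 = 76.
p and q are the roots of t² − 76t + 1363 = 0.
Discriminant: 76² − 4·1363 = 5776 − 5452 = 324; √324 = 18.
q = (76 − 18)/2 = 29, p = (76 + 18)/2 = 47.
Check: 29 · 47 = 1363.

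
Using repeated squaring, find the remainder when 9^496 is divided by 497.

9^1 ≡ 9 (mod 497)
9^2 ≡ 9^2 = 81 ≡ 81 (mod 497)
9^4 ≡ 81^2 = 6561 ≡ 100 (mod 497)
9^8 ≡ 100^2 = 10000 ≡ 60 (mod 497)
9^16 ≡ 60^2 = 3600 ≡ 121 (mod 497)
9^32 ≡ 121^2 = 14641 ≡ 228 (mod 497)
9^64 ≡ 228^2 = 51984 ≡ 296 (mod 497)
9^128 ≡ 296^2 = 87616 ≡ 144 (mod 497)
9^256 ≡ 144^2 = 20736 ≡ 359 (mod 497)
496 = 256 + 128 + 64 + 32 + 16 in binary powers of 2.
So 9^496 ≡ 359 · 144 · 296 · 228 · 121 ≡ 219 (mod 497).
Since 219 ≠ 1, base 9 is a Fermat witness: 497 is composite.

219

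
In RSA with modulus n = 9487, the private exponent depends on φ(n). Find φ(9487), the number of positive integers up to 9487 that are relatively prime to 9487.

9256

Factor: 9487 = 53 · 179.
φ(9487) = (53−1) · (179−1) = 52 · 178 = 9256.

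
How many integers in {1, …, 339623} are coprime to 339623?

Factor: 339623 = 37 · 67 · 137.
φ(339623) = (37−1) · (67−1) · (137−1) = 36 · 66 · 136 = 323136.

323136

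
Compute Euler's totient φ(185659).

174720

Factor: 185659 = 31 · 53 · 113.
φ(185659) = (31−1) · (53−1) · (113−1) = 30 · 52 · 112 = 174720.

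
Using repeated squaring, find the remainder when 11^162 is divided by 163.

11^1 ≡ 11 (mod 163)
11^2 ≡ 11^2 = 121 ≡ 121 (mod 163)
11^4 ≡ 121^2 = 14641 ≡ 134 (mod 163)
11^8 ≡ 134^2 = 17956 ≡ 26 (mod 163)
11^16 ≡ 26^2 = 676 ≡ 24 (mod 163)
11^32 ≡ 24^2 = 576 ≡ 87 (mod 163)
11^64 ≡ 87^2 = 7569 ≡ 71 (mod 163)
11^128 ≡ 71^2 = 5041 ≡ 151 (mod 163)
162 = 128 + 32 + 2 in binary powers of 2.
So 11^162 ≡ 151 · 87 · 121 ≡ 1 (mod 163).
Since the result is 1, base 11 gives no evidence that 163 is composite.

1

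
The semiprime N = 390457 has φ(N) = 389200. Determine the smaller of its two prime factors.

557

φ(n) = (p−1)(q−1) = n − (p+q) + 1, so p + q = 390457 − 389200 + 1 = 1258.
p and q are the roots of t² − 1258t + 390457 = 0.
Discriminant: 1258² − 4·390457 = 1582564 − 1561828 = 20736; √20736 = 144.
q = (1258 − 144)/2 = 557, p = (1258 + 144)/2 = 701.
Check: 557 · 701 = 390457.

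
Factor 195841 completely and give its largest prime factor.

79

195841 = 37 · 5293
5293 = 67 · 79
79 is prime.
So 195841 = 37 · 67 · 79; the largest prime factor is 79.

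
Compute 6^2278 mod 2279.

49

6^1 ≡ 6 (mod 2279)
6^2 ≡ 6^2 = 36 ≡ 36 (mod 2279)
6^4 ≡ 36^2 = 1296 ≡ 1296 (mod 2279)
6^8 ≡ 1296^2 = 1679616 ≡ 2272 (mod 2279)
6^16 ≡ 2272^2 = 5161984 ≡ 49 (mod 2279)
6^32 ≡ 49^2 = 2401 ≡ 122 (mod 2279)
6^64 ≡ 122^2 = 14884 ≡ 1210 (mod 2279)
6^128 ≡ 1210^2 = 1464100 ≡ 982 (mod 2279)
6^256 ≡ 982^2 = 964324 ≡ 307 (mod 2279)
6^512 ≡ 307^2 = 94249 ≡ 810 (mod 2279)
6^1024 ≡ 810^2 = 656100 ≡ 2027 (mod 2279)
6^2048 ≡ 2027^2 = 4108729 ≡ 1971 (mod 2279)
2278 = 2048 + 128 + 64 + 32 + 4 + 2 in binary powers of 2.
So 6^2278 ≡ 1971 · 982 · 1210 · 122 · 1296 · 36 ≡ 49 (mod 2279).
Since 49 ≠ 1, base 6 is a Fermat witness: 2279 is composite.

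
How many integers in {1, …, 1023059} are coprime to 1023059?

Factor: 1023059 = 53 · 97 · 199.
φ(1023059) = (53−1) · (97−1) · (199−1) = 52 · 96 · 198 = 988416.

988416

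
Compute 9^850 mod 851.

9^1 ≡ 9 (mod 851)
9^2 ≡ 9^2 = 81 ≡ 81 (mod 851)
9^4 ≡ 81^2 = 6561 ≡ 604 (mod 851)
9^8 ≡ 604^2 = 364816 ≡ 588 (mod 851)
9^16 ≡ 588^2 = 345744 ≡ 238 (mod 851)
9^32 ≡ 238^2 = 56644 ≡ 478 (mod 851)
9^64 ≡ 478^2 = 228484 ≡ 416 (mod 851)
9^128 ≡ 416^2 = 173056 ≡ 303 (mod 851)
9^256 ≡ 303^2 = 91809 ≡ 752 (mod 851)
9^512 ≡ 752^2 = 565504 ≡ 440 (mod 851)
850 = 512 + 256 + 64 + 16 + 2 in binary powers of 2.
So 9^850 ≡ 440 · 752 · 416 · 238 · 81 ≡ 752 (mod 851).
Since 752 ≠ 1, base 9 is a Fermat witness: 851 is composite.

752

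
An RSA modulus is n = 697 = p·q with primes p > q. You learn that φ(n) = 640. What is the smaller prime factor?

φ(n) = (p−1)(q−1) = n − (p+q) + 1, so p + q = 697 − 640 + 1 = 58.
p and q are the roots of t² − 58t + 697 = 0.
Discriminant: 58² − 4·697 = 3364 − 2788 = 576; √576 = 24.
q = (58 − 24)/2 = 17, p = (58 + 24)/2 = 41.
Check: 17 · 41 = 697.

17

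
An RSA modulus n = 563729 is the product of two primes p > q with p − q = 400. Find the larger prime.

Since p = q + 400, we have 563729 = q(q + 400), so q² + 400q − 563729 = 0.
Discriminant: 400² + 4·563729 = 160000 + 2254916 = 2414916; √2414916 = 1554.
q = (−400 + 1554)/2 = 577, and p = q + 400 = 977.
Check: 577 · 977 = 563729.

977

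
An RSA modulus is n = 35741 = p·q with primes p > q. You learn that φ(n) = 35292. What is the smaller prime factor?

103

φ(n) = (p−1)(q−1) = n − (p+q) + 1, so p + q = 35741 − 35292 + 1 = 450.
p and q are the roots of t² − 450t + 35741 = 0.
Discriminant: 450² − 4·35741 = 202500 − 142964 = 59536; √59536 = 244.
q = (450 − 244)/2 = 103, p = (450 + 244)/2 = 347.
Check: 103 · 347 = 35741.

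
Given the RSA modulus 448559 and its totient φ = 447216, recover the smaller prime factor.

617

φ(n) = (p−1)(q−1) = n − (p+q) + 1, so p + q = 448559 − 447216 + 1 = 1344.
p and q are the roots of t² − 1344t + 448559 = 0.
Discriminant: 1344² − 4·448559 = 1806336 − 1794236 = 12100; √12100 = 110.
q = (1344 − 110)/2 = 617, p = (1344 + 110)/2 = 727.
Check: 617 · 727 = 448559.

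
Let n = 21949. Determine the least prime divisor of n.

47

21949 is odd.
Digit sum 25, not divisible by 3.
Ends in 9: not divisible by 5.
7: 21949 = 7·3135 + 4
11: 21949 = 11·1995 + 4
13: 21949 = 13·1688 + 5
17: 21949 = 17·1291 + 2
19: 21949 = 19·1155 + 4
23: 21949 = 23·954 + 7
29: 21949 = 29·756 + 25
31: 21949 = 31·708 + 1
37: 21949 = 37·593 + 8
41: 21949 = 41·535 + 14
43: 21949 = 43·510 + 19
47: 21949 = 47·467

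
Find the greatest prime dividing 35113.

35113 = 13 · 2701
2701 = 37 · 73
73 is prime.
So 35113 = 13 · 37 · 73; the largest prime factor is 73.

73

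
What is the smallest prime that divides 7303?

67

7303 is odd.
Digit sum 13, not divisible by 3.
Ends in 3: not divisible by 5.
7: 7303 = 7·1043 + 2
11: 7303 = 11·663 + 10
13: 7303 = 13·561 + 10
17: 7303 = 17·429 + 10
19: 7303 = 19·384 + 7
23: 7303 = 23·317 + 12
29: 7303 = 29·251 + 24
31: 7303 = 31·235 + 18
37: 7303 = 37·197 + 14
41: 7303 = 41·178 + 5
43: 7303 = 43·169 + 36
47: 7303 = 47·155 + 18
53: 7303 = 53·137 + 42
59: 7303 = 59·123 + 46
61: 7303 = 61·119 + 44
67: 7303 = 67·109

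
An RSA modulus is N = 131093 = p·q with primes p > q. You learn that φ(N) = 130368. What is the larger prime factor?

φ(n) = (p−1)(q−1) = n − (p+q) + 1, so p + q = 131093 − 130368 + 1 = 726.
p and q are the roots of t² − 726t + 131093 = 0.
Discriminant: 726² − 4·131093 = 527076 − 524372 = 2704; √2704 = 52.
q = (726 − 52)/2 = 337, p = (726 + 52)/2 = 389.
Check: 337 · 389 = 131093.

389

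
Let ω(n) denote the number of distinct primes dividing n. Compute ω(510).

510 = 2 · 255
255 = 3 · 85
85 = 5 · 17
510 = 2 · 3 · 5 · 17, which has 4 distinct prime factors.

4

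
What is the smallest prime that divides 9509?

37

9509 is odd.
Digit sum 23, not divisible by 3.
Ends in 9: not divisible by 5.
7: 9509 = 7·1358 + 3
11: 9509 = 11·864 + 5
13: 9509 = 13·731 + 6
17: 9509 = 17·559 + 6
19: 9509 = 19·500 + 9
23: 9509 = 23·413 + 10
29: 9509 = 29·327 + 26
31: 9509 = 31·306 + 23
37: 9509 = 37·257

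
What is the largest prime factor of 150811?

83

150811 = 23 · 6557
6557 = 79 · 83
83 is prime.
So 150811 = 23 · 79 · 83; the largest prime factor is 83.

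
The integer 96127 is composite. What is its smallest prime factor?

97

96127 is odd.
Digit sum 25, not divisible by 3.
Ends in 7: not divisible by 5.
7: 96127 = 7·13732 + 3
11: 96127 = 11·8738 + 9
13: 96127 = 13·7394 + 5
17: 96127 = 17·5654 + 9
19: 96127 = 19·5059 + 6
23: 96127 = 23·4179 + 10
29: 96127 = 29·3314 + 21
31: 96127 = 31·3100 + 27
37: 96127 = 37·2598 + 1
41: 96127 = 41·2344 + 23
43: 96127 = 43·2235 + 22
47: 96127 = 47·2045 + 12
53: 96127 = 53·1813 + 38
59: 96127 = 59·1629 + 16
61: 96127 = 61·1575 + 52
67: 96127 = 67·1434 + 49
71: 96127 = 71·1353 + 64
73: 96127 = 73·1316 + 59
79: 96127 = 79·1216 + 63
83: 96127 = 83·1158 + 13
89: 96127 = 89·1080 + 7
97: 96127 = 97·991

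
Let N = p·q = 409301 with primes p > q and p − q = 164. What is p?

Since p = q + 164, we have 409301 = q(q + 164), so q² + 164q − 409301 = 0.
Discriminant: 164² + 4·409301 = 26896 + 1637204 = 1664100; √1664100 = 1290.
q = (−164 + 1290)/2 = 563, and p = q + 164 = 727.
Check: 563 · 727 = 409301.

727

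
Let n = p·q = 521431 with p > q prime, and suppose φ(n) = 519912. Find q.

523

φ(n) = (p−1)(q−1) = n − (p+q) + 1, so p + q = 521431 − 519912 + 1 = 1520.
p and q are the roots of t² − 1520t + 521431 = 0.
Discriminant: 1520² − 4·521431 = 2310400 − 2085724 = 224676; √224676 = 474.
q = (1520 − 474)/2 = 523, p = (1520 + 474)/2 = 997.
Check: 523 · 997 = 521431.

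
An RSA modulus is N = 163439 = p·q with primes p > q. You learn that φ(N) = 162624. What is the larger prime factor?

φ(n) = (p−1)(q−1) = n − (p+q) + 1, so p + q = 163439 − 162624 + 1 = 816.
p and q are the roots of t² − 816t + 163439 = 0.
Discriminant: 816² − 4·163439 = 665856 − 653756 = 12100; √12100 = 110.
q = (816 − 110)/2 = 353, p = (816 + 110)/2 = 463.
Check: 353 · 463 = 163439.

463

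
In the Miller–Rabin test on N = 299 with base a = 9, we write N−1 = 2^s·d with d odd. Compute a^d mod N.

3

299 − 1 = 298 = 2^1 · 149, so d = 149.
9^1 ≡ 9 (mod 299)
9^2 ≡ 9^2 = 81 ≡ 81 (mod 299)
9^4 ≡ 81^2 = 6561 ≡ 282 (mod 299)
9^8 ≡ 282^2 = 79524 ≡ 289 (mod 299)
9^16 ≡ 289^2 = 83521 ≡ 100 (mod 299)
9^32 ≡ 100^2 = 10000 ≡ 133 (mod 299)
9^64 ≡ 133^2 = 17689 ≡ 48 (mod 299)
9^128 ≡ 48^2 = 2304 ≡ 211 (mod 299)
149 = 128 + 16 + 4 + 1 in binary powers of 2.
So 9^149 ≡ 211 · 100 · 282 · 9 ≡ 3 (mod 299).
Squaring chain: 3; never reaches −1, so base 9 is a Miller–Rabin witness that 299 is composite.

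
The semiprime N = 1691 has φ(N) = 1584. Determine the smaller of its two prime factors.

19

φ(n) = (p−1)(q−1) = n − (p+q) + 1, so p + q = 1691 − 1584 + 1 = 108.
p and q are the roots of t² − 108t + 1691 = 0.
Discriminant: 108² − 4·1691 = 11664 − 6764 = 4900; √4900 = 70.
q = (108 − 70)/2 = 19, p = (108 + 70)/2 = 89.
Check: 19 · 89 = 1691.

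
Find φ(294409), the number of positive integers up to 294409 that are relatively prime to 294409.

279936

Factor: 294409 = 37 · 73 · 109.
φ(294409) = (37−1) · (73−1) · (109−1) = 36 · 72 · 108 = 279936.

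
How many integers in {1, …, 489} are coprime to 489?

Factor: 489 = 3 · 163.
φ(489) = (3−1) · (163−1) = 2 · 162 = 324.

324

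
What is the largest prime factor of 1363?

1363 = 29 · 47
47 is prime.
So 1363 = 29 · 47; the largest prime factor is 47.

47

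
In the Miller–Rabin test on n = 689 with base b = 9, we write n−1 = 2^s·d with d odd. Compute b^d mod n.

594

689 − 1 = 688 = 2^4 · 43, so d = 43.
9^1 ≡ 9 (mod 689)
9^2 ≡ 9^2 = 81 ≡ 81 (mod 689)
9^4 ≡ 81^2 = 6561 ≡ 360 (mod 689)
9^8 ≡ 360^2 = 129600 ≡ 68 (mod 689)
9^16 ≡ 68^2 = 4624 ≡ 490 (mod 689)
9^32 ≡ 490^2 = 240100 ≡ 328 (mod 689)
43 = 32 + 8 + 2 + 1 in binary powers of 2.
So 9^43 ≡ 328 · 68 · 81 · 9 ≡ 594 (mod 689).
Squaring chain: 594 → 68 → 490 → 328; never reaches −1, so base 9 is a Miller–Rabin witness that 689 is composite.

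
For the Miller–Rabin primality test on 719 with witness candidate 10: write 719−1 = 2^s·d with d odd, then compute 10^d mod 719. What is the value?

1

719 − 1 = 718 = 2^1 · 359, so d = 359.
10^1 ≡ 10 (mod 719)
10^2 ≡ 10^2 = 100 ≡ 100 (mod 719)
10^4 ≡ 100^2 = 10000 ≡ 653 (mod 719)
10^8 ≡ 653^2 = 426409 ≡ 42 (mod 719)
10^16 ≡ 42^2 = 1764 ≡ 326 (mod 719)
10^32 ≡ 326^2 = 106276 ≡ 583 (mod 719)
10^64 ≡ 583^2 = 339889 ≡ 521 (mod 719)
10^128 ≡ 521^2 = 271441 ≡ 378 (mod 719)
10^256 ≡ 378^2 = 142884 ≡ 522 (mod 719)
359 = 256 + 64 + 32 + 4 + 2 + 1 in binary powers of 2.
So 10^359 ≡ 522 · 521 · 583 · 653 · 100 · 10 ≡ 1 (mod 719).
Since 10^d ≡ 1 (mod 719), base 10 does not prove 719 composite.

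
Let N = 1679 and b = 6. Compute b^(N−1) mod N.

748

6^1 ≡ 6 (mod 1679)
6^2 ≡ 6^2 = 36 ≡ 36 (mod 1679)
6^4 ≡ 36^2 = 1296 ≡ 1296 (mod 1679)
6^8 ≡ 1296^2 = 1679616 ≡ 616 (mod 1679)
6^16 ≡ 616^2 = 379456 ≡ 2 (mod 1679)
6^32 ≡ 2^2 = 4 ≡ 4 (mod 1679)
6^64 ≡ 4^2 = 16 ≡ 16 (mod 1679)
6^128 ≡ 16^2 = 256 ≡ 256 (mod 1679)
6^256 ≡ 256^2 = 65536 ≡ 55 (mod 1679)
6^512 ≡ 55^2 = 3025 ≡ 1346 (mod 1679)
6^1024 ≡ 1346^2 = 1811716 ≡ 75 (mod 1679)
1678 = 1024 + 512 + 128 + 8 + 4 + 2 in binary powers of 2.
So 6^1678 ≡ 75 · 1346 · 256 · 616 · 1296 · 36 ≡ 748 (mod 1679).
Since 748 ≠ 1, base 6 is a Fermat witness: 1679 is composite.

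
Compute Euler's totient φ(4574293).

Factor: 4574293 = 137 · 173 · 193.
φ(4574293) = (137−1) · (173−1) · (193−1) = 136 · 172 · 192 = 4491264.

4491264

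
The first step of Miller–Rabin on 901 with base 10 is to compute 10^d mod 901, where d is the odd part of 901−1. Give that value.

248

901 − 1 = 900 = 2^2 · 225, so d = 225.
10^1 ≡ 10 (mod 901)
10^2 ≡ 10^2 = 100 ≡ 100 (mod 901)
10^4 ≡ 100^2 = 10000 ≡ 89 (mod 901)
10^8 ≡ 89^2 = 7921 ≡ 713 (mod 901)
10^16 ≡ 713^2 = 508369 ≡ 205 (mod 901)
10^32 ≡ 205^2 = 42025 ≡ 579 (mod 901)
10^64 ≡ 579^2 = 335241 ≡ 69 (mod 901)
10^128 ≡ 69^2 = 4761 ≡ 256 (mod 901)
225 = 128 + 64 + 32 + 1 in binary powers of 2.
So 10^225 ≡ 256 · 69 · 579 · 10 ≡ 248 (mod 901).
Squaring chain: 248 → 236; never reaches −1, so base 10 is a Miller–Rabin witness that 901 is composite.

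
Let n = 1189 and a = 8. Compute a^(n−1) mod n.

8^1 ≡ 8 (mod 1189)
8^2 ≡ 8^2 = 64 ≡ 64 (mod 1189)
8^4 ≡ 64^2 = 4096 ≡ 529 (mod 1189)
8^8 ≡ 529^2 = 279841 ≡ 426 (mod 1189)
8^16 ≡ 426^2 = 181476 ≡ 748 (mod 1189)
8^32 ≡ 748^2 = 559504 ≡ 674 (mod 1189)
8^64 ≡ 674^2 = 454276 ≡ 78 (mod 1189)
8^128 ≡ 78^2 = 6084 ≡ 139 (mod 1189)
8^256 ≡ 139^2 = 19321 ≡ 297 (mod 1189)
8^512 ≡ 297^2 = 88209 ≡ 223 (mod 1189)
8^1024 ≡ 223^2 = 49729 ≡ 980 (mod 1189)
1188 = 1024 + 128 + 32 + 4 in binary powers of 2.
So 8^1188 ≡ 980 · 139 · 674 · 529 ≡ 836 (mod 1189).
Since 836 ≠ 1, base 8 is a Fermat witness: 1189 is composite.

836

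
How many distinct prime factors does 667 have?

2

667 = 23 · 29
667 = 23 · 29, which has 2 distinct prime factors.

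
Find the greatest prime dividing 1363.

47

1363 = 29 · 47
47 is prime.
So 1363 = 29 · 47; the largest prime factor is 47.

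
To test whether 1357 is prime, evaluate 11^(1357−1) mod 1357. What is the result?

11^1 ≡ 11 (mod 1357)
11^2 ≡ 11^2 = 121 ≡ 121 (mod 1357)
11^4 ≡ 121^2 = 14641 ≡ 1071 (mod 1357)
11^8 ≡ 1071^2 = 1147041 ≡ 376 (mod 1357)
11^16 ≡ 376^2 = 141376 ≡ 248 (mod 1357)
11^32 ≡ 248^2 = 61504 ≡ 439 (mod 1357)
11^64 ≡ 439^2 = 192721 ≡ 27 (mod 1357)
11^128 ≡ 27^2 = 729 ≡ 729 (mod 1357)
11^256 ≡ 729^2 = 531441 ≡ 854 (mod 1357)
11^512 ≡ 854^2 = 729316 ≡ 607 (mod 1357)
11^1024 ≡ 607^2 = 368449 ≡ 702 (mod 1357)
1356 = 1024 + 256 + 64 + 8 + 4 in binary powers of 2.
So 11^1356 ≡ 702 · 854 · 27 · 376 · 1071 ≡ 1268 (mod 1357).
Since 1268 ≠ 1, base 11 is a Fermat witness: 1357 is composite.

1268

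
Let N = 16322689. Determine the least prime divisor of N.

16322689 is odd.
Digit sum 37, not divisible by 3.
Ends in 9: not divisible by 5.
7: 16322689 = 7·2331812 + 5
11: 16322689 = 11·1483880 + 9
13: 16322689 = 13·1255591 + 6
17: 16322689 = 17·960158 + 3
19: 16322689 = 19·859088 + 17
23: 16322689 = 23·709682 + 3
29: 16322689 = 29·562851 + 10
31: 16322689 = 31·526538 + 11
37: 16322689 = 37·441153 + 28
41: 16322689 = 41·398114 + 15
43: 16322689 = 43·379597 + 18
47: 16322689 = 47·347291 + 12
53: 16322689 = 53·307975 + 14
59: 16322689 = 59·276655 + 44
61: 16322689 = 61·267585 + 4
67: 16322689 = 67·243622 + 15
71: 16322689 = 71·229897 + 2
73: 16322689 = 73·223598 + 35
79: 16322689 = 79·206616 + 25
83: 16322689 = 83·196658 + 75
89: 16322689 = 89·183401

89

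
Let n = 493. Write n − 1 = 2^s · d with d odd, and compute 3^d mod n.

493 − 1 = 492 = 2^2 · 123, so d = 123.
3^1 ≡ 3 (mod 493)
3^2 ≡ 3^2 = 9 ≡ 9 (mod 493)
3^4 ≡ 9^2 = 81 ≡ 81 (mod 493)
3^8 ≡ 81^2 = 6561 ≡ 152 (mod 493)
3^16 ≡ 152^2 = 23104 ≡ 426 (mod 493)
3^32 ≡ 426^2 = 181476 ≡ 52 (mod 493)
3^64 ≡ 52^2 = 2704 ≡ 239 (mod 493)
123 = 64 + 32 + 16 + 8 + 2 + 1 in binary powers of 2.
So 3^123 ≡ 239 · 52 · 426 · 152 · 9 · 3 ≡ 160 (mod 493).
Squaring chain: 160 → 457; never reaches −1, so base 3 is a Miller–Rabin witness that 493 is composite.

160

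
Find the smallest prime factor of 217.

217 is odd.
Digit sum 10, not divisible by 3.
Ends in 7: not divisible by 5.
7: 217 = 7·31

7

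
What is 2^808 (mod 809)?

1

2^1 ≡ 2 (mod 809)
2^2 ≡ 2^2 = 4 ≡ 4 (mod 809)
2^4 ≡ 4^2 = 16 ≡ 16 (mod 809)
2^8 ≡ 16^2 = 256 ≡ 256 (mod 809)
2^16 ≡ 256^2 = 65536 ≡ 7 (mod 809)
2^32 ≡ 7^2 = 49 ≡ 49 (mod 809)
2^64 ≡ 49^2 = 2401 ≡ 783 (mod 809)
2^128 ≡ 783^2 = 613089 ≡ 676 (mod 809)
2^256 ≡ 676^2 = 456976 ≡ 700 (mod 809)
2^512 ≡ 700^2 = 490000 ≡ 555 (mod 809)
808 = 512 + 256 + 32 + 8 in binary powers of 2.
So 2^808 ≡ 555 · 700 · 49 · 256 ≡ 1 (mod 809).
Since the result is 1, base 2 gives no evidence that 809 is composite.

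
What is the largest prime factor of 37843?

71

37843 = 13 · 2911
2911 = 41 · 71
71 is prime.
So 37843 = 13 · 41 · 71; the largest prime factor is 71.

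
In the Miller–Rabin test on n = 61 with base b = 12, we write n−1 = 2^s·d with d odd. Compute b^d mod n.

1

61 − 1 = 60 = 2^2 · 15, so d = 15.
12^1 ≡ 12 (mod 61)
12^2 ≡ 12^2 = 144 ≡ 22 (mod 61)
12^4 ≡ 22^2 = 484 ≡ 57 (mod 61)
12^8 ≡ 57^2 = 3249 ≡ 16 (mod 61)
15 = 8 + 4 + 2 + 1 in binary powers of 2.
So 12^15 ≡ 16 · 57 · 22 · 12 ≡ 1 (mod 61).
Since 12^d ≡ 1 (mod 61), base 12 does not prove 61 composite.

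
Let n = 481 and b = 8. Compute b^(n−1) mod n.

8^1 ≡ 8 (mod 481)
8^2 ≡ 8^2 = 64 ≡ 64 (mod 481)
8^4 ≡ 64^2 = 4096 ≡ 248 (mod 481)
8^8 ≡ 248^2 = 61504 ≡ 417 (mod 481)
8^16 ≡ 417^2 = 173889 ≡ 248 (mod 481)
8^32 ≡ 248^2 = 61504 ≡ 417 (mod 481)
8^64 ≡ 417^2 = 173889 ≡ 248 (mod 481)
8^128 ≡ 248^2 = 61504 ≡ 417 (mod 481)
8^256 ≡ 417^2 = 173889 ≡ 248 (mod 481)
480 = 256 + 128 + 64 + 32 in binary powers of 2.
So 8^480 ≡ 248 · 417 · 248 · 417 ≡ 1 (mod 481).
Since the result is 1, base 8 gives no evidence that 481 is composite.

1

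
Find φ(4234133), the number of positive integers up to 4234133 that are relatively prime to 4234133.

Factor: 4234133 = 149 · 157 · 181.
φ(4234133) = (149−1) · (157−1) · (181−1) = 148 · 156 · 180 = 4155840.

4155840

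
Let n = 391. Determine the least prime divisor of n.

391 is odd.
Digit sum 13, not divisible by 3.
Ends in 1: not divisible by 5.
7: 391 = 7·55 + 6
11: 391 = 11·35 + 6
13: 391 = 13·30 + 1
17: 391 = 17·23

17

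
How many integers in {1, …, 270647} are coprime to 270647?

246240

Factor: 270647 = 13 · 109 · 191.
φ(270647) = (13−1) · (109−1) · (191−1) = 12 · 108 · 190 = 246240.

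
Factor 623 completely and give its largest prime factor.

623 = 7 · 89
89 is prime.
So 623 = 7 · 89; the largest prime factor is 89.

89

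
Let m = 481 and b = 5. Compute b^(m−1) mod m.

5^1 ≡ 5 (mod 481)
5^2 ≡ 5^2 = 25 ≡ 25 (mod 481)
5^4 ≡ 25^2 = 625 ≡ 144 (mod 481)
5^8 ≡ 144^2 = 20736 ≡ 53 (mod 481)
5^16 ≡ 53^2 = 2809 ≡ 404 (mod 481)
5^32 ≡ 404^2 = 163216 ≡ 157 (mod 481)
5^64 ≡ 157^2 = 24649 ≡ 118 (mod 481)
5^128 ≡ 118^2 = 13924 ≡ 456 (mod 481)
5^256 ≡ 456^2 = 207936 ≡ 144 (mod 481)
480 = 256 + 128 + 64 + 32 in binary powers of 2.
So 5^480 ≡ 144 · 456 · 118 · 157 ≡ 417 (mod 481).
Since 417 ≠ 1, base 5 is a Fermat witness: 481 is composite.

417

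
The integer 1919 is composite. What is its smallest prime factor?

19

1919 is odd.
Digit sum 20, not divisible by 3.
Ends in 9: not divisible by 5.
7: 1919 = 7·274 + 1
11: 1919 = 11·174 + 5
13: 1919 = 13·147 + 8
17: 1919 = 17·112 + 15
19: 1919 = 19·101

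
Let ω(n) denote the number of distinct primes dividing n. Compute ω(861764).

5

861764 = 2^2 · 215441
215441 = 17 · 12673
12673 = 19 · 667
667 = 23 · 29
861764 = 2^2 · 17 · 19 · 23 · 29, which has 5 distinct prime factors.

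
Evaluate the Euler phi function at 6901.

6732

Factor: 6901 = 67 · 103.
φ(6901) = (67−1) · (103−1) = 66 · 102 = 6732.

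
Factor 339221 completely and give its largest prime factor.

83

339221 = 61 · 5561
5561 = 67 · 83
83 is prime.
So 339221 = 61 · 67 · 83; the largest prime factor is 83.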